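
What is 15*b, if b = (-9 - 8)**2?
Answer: 4335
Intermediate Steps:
b = 289 (b = (-17)**2 = 289)
15*b = 15*289 = 4335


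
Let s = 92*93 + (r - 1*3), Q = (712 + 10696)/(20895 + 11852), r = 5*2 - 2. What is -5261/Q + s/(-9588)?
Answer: -412984290871/27344976 ≈ -15103.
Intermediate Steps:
r = 8 (r = 10 - 2 = 8)
Q = 11408/32747 ≈ 0.34837
s = 8561 (s = 92*93 + (8 - 1*3) = 8556 + (8 - 3) = 8556 + 5 = 8561)
-5261/Q + s/(-9588) = -5261/11408/32747 + 8561/(-9588) = -5261*32747/11408 + 8561*(-1/9588) = -172281967/11408 - 8561/9588 = -412984290871/27344976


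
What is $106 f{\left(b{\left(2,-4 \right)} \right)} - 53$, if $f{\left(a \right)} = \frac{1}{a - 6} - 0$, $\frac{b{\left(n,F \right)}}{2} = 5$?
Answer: $- \frac{53}{2} \approx -26.5$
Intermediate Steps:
$b{\left(n,F \right)} = 10$ ($b{\left(n,F \right)} = 2 \cdot 5 = 10$)
$f{\left(a \right)} = \frac{1}{-6 + a}$ ($f{\left(a \right)} = \frac{1}{-6 + a} + 0 = \frac{1}{-6 + a}$)
$106 f{\left(b{\left(2,-4 \right)} \right)} - 53 = \frac{106}{-6 + 10} - 53 = \frac{106}{4} - 53 = 106 \cdot \frac{1}{4} - 53 = \frac{53}{2} - 53 = - \frac{53}{2}$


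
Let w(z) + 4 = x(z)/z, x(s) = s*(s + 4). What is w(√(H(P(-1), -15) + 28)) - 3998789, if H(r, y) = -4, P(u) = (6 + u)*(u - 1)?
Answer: -3998789 + 2*√6 ≈ -3.9988e+6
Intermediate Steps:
x(s) = s*(4 + s)
P(u) = (-1 + u)*(6 + u) (P(u) = (6 + u)*(-1 + u) = (-1 + u)*(6 + u))
w(z) = z (w(z) = -4 + (z*(4 + z))/z = -4 + (4 + z) = z)
w(√(H(P(-1), -15) + 28)) - 3998789 = √(-4 + 28) - 3998789 = √24 - 3998789 = 2*√6 - 3998789 = -3998789 + 2*√6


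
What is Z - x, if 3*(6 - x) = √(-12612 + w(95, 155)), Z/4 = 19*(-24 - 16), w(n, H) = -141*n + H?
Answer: -3046 + 2*I*√6463/3 ≈ -3046.0 + 53.595*I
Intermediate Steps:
w(n, H) = H - 141*n
Z = -3040 (Z = 4*(19*(-24 - 16)) = 4*(19*(-40)) = 4*(-760) = -3040)
x = 6 - 2*I*√6463/3 (x = 6 - √(-12612 + (155 - 141*95))/3 = 6 - √(-12612 + (155 - 13395))/3 = 6 - √(-12612 - 13240)/3 = 6 - 2*I*√6463/3 ≈ 6.0 - 53.595*I)
Z - x = -3040 - (6 - 2*I*√6463/3) = -3040 + (-6 + 2*I*√6463/3) = -3046 + 2*I*√6463/3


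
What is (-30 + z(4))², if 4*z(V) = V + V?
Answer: 784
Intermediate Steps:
z(V) = V/2 (z(V) = (V + V)/4 = (2*V)/4 = V/2)
(-30 + z(4))² = (-30 + (½)*4)² = (-30 + 2)² = (-28)² = 784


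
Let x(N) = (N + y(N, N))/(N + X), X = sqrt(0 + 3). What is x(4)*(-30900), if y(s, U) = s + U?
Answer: -1483200/13 + 370800*sqrt(3)/13 ≈ -64689.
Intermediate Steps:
y(s, U) = U + s
X = sqrt(3) ≈ 1.7320
x(N) = 3*N/(N + sqrt(3)) (x(N) = (N + (N + N))/(N + sqrt(3)) = (N + 2*N)/(N + sqrt(3)) = (3*N)/(N + sqrt(3)) = 3*N/(N + sqrt(3)))
x(4)*(-30900) = (3*4/(4 + sqrt(3)))*(-30900) = (12/(4 + sqrt(3)))*(-30900) = -370800/(4 + sqrt(3))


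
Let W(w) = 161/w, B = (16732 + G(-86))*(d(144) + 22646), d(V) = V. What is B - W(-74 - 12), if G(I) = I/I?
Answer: 32795676181/86 ≈ 3.8135e+8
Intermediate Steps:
G(I) = 1
B = 381345070 (B = (16732 + 1)*(144 + 22646) = 16733*22790 = 381345070)
B - W(-74 - 12) = 381345070 - 161/(-74 - 12) = 381345070 - 161/(-86) = 381345070 - 161*(-1)/86 = 381345070 - 1*(-161/86) = 381345070 + 161/86 = 32795676181/86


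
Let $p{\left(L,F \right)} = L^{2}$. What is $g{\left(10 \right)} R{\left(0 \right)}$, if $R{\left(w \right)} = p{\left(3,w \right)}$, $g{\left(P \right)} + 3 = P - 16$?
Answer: $-81$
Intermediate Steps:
$g{\left(P \right)} = -19 + P$ ($g{\left(P \right)} = -3 + \left(P - 16\right) = -3 + \left(-16 + P\right) = -19 + P$)
$R{\left(w \right)} = 9$ ($R{\left(w \right)} = 3^{2} = 9$)
$g{\left(10 \right)} R{\left(0 \right)} = \left(-19 + 10\right) 9 = \left(-9\right) 9 = -81$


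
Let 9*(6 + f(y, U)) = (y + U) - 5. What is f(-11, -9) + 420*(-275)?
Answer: -1039579/9 ≈ -1.1551e+5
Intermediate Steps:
f(y, U) = -59/9 + U/9 + y/9 (f(y, U) = -6 + ((y + U) - 5)/9 = -6 + ((U + y) - 5)/9 = -6 + (-5 + U + y)/9 = -6 + (-5/9 + U/9 + y/9) = -59/9 + U/9 + y/9)
f(-11, -9) + 420*(-275) = (-59/9 + (1/9)*(-9) + (1/9)*(-11)) + 420*(-275) = (-59/9 - 1 - 11/9) - 115500 = -79/9 - 115500 = -1039579/9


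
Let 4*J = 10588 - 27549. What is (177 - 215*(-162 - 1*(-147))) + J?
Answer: -3353/4 ≈ -838.25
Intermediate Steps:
J = -16961/4 (J = (10588 - 27549)/4 = (¼)*(-16961) = -16961/4 ≈ -4240.3)
(177 - 215*(-162 - 1*(-147))) + J = (177 - 215*(-162 - 1*(-147))) - 16961/4 = (177 - 215*(-162 + 147)) - 16961/4 = (177 - 215*(-15)) - 16961/4 = (177 + 3225) - 16961/4 = 3402 - 16961/4 = -3353/4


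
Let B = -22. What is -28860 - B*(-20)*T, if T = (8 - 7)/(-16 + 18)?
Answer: -29080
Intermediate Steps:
T = 1/2 ≈ 0.50000
-28860 - B*(-20)*T = -28860 - (-22*(-20))/2 = -28860 - 440/2 = -28860 - 1*220 = -28860 - 220 = -29080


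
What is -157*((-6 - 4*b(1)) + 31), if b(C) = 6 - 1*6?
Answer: -3925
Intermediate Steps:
b(C) = 0 (b(C) = 6 - 6 = 0)
-157*((-6 - 4*b(1)) + 31) = -157*((-6 - 4*0) + 31) = -157*((-6 + 0) + 31) = -157*(-6 + 31) = -157*25 = -3925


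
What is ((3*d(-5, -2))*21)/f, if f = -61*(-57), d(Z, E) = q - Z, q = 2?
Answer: 147/1159 ≈ 0.12683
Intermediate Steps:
d(Z, E) = 2 - Z
f = 3477
((3*d(-5, -2))*21)/f = ((3*(2 - 1*(-5)))*21)/3477 = ((3*(2 + 5))*21)*(1/3477) = ((3*7)*21)*(1/3477) = (21*21)*(1/3477) = 441*(1/3477) = 147/1159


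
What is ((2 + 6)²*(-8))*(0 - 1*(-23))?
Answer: -11776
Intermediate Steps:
((2 + 6)²*(-8))*(0 - 1*(-23)) = (8²*(-8))*(0 + 23) = (64*(-8))*23 = -512*23 = -11776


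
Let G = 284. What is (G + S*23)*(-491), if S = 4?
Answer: -184616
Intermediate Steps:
(G + S*23)*(-491) = (284 + 4*23)*(-491) = (284 + 92)*(-491) = 376*(-491) = -184616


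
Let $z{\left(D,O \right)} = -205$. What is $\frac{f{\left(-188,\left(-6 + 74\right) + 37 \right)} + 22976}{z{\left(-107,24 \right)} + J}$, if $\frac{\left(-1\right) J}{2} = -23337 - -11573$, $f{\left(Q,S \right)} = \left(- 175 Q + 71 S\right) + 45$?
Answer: $\frac{63376}{23323} \approx 2.7173$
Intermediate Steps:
$f{\left(Q,S \right)} = 45 - 175 Q + 71 S$
$J = 23528$ ($J = - 2 \left(-23337 - -11573\right) = - 2 \left(-23337 + 11573\right) = \left(-2\right) \left(-11764\right) = 23528$)
$\frac{f{\left(-188,\left(-6 + 74\right) + 37 \right)} + 22976}{z{\left(-107,24 \right)} + J} = \frac{\left(45 - -32900 + 71 \left(\left(-6 + 74\right) + 37\right)\right) + 22976}{-205 + 23528} = \frac{\left(45 + 32900 + 71 \left(68 + 37\right)\right) + 22976}{23323} = \left(\left(45 + 32900 + 71 \cdot 105\right) + 22976\right) \frac{1}{23323} = \left(\left(45 + 32900 + 7455\right) + 22976\right) \frac{1}{23323} = \left(40400 + 22976\right) \frac{1}{23323} = 63376 \cdot \frac{1}{23323} = \frac{63376}{23323}$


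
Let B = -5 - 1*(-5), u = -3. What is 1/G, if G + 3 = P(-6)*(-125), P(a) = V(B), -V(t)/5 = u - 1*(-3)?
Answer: -1/3 ≈ -0.33333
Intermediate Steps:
B = 0 (B = -5 + 5 = 0)
V(t) = 0 (V(t) = -5*(-3 - 1*(-3)) = -5*(-3 + 3) = -5*0 = 0)
P(a) = 0
G = -3 (G = -3 + 0*(-125) = -3 + 0 = -3)
1/G = 1/(-3) = -1/3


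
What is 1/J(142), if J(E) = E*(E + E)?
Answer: 1/40328 ≈ 2.4797e-5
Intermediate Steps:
J(E) = 2*E² (J(E) = E*(2*E) = 2*E²)
1/J(142) = 1/(2*142²) = 1/(2*20164) = 1/40328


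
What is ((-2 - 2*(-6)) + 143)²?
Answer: 23409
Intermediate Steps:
((-2 - 2*(-6)) + 143)² = ((-2 + 12) + 143)² = (10 + 143)² = 153² = 23409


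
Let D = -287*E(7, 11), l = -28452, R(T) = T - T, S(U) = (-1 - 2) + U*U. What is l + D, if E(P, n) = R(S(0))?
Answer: -28452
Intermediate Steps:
S(U) = -3 + U**2
R(T) = 0
E(P, n) = 0
D = 0 (D = -287*0 = 0)
l + D = -28452 + 0 = -28452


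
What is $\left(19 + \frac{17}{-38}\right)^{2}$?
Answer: $\frac{497025}{1444} \approx 344.2$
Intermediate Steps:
$\left(19 + \frac{17}{-38}\right)^{2} = \left(19 + 17 \left(- \frac{1}{38}\right)\right)^{2} = \left(19 - \frac{17}{38}\right)^{2} = \left(\frac{705}{38}\right)^{2} = \frac{497025}{1444}$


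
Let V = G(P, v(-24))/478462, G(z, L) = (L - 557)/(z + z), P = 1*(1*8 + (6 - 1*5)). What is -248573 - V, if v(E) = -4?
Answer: -713596408169/2870772 ≈ -2.4857e+5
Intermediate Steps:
P = 9 (P = 1*(8 + (6 - 5)) = 1*(8 + 1) = 1*9 = 9)
G(z, L) = (-557 + L)/(2*z) (G(z, L) = (-557 + L)/((2*z)) = (-557 + L)*(1/(2*z)) = (-557 + L)/(2*z))
V = -187/2870772 (V = ((1/2)*(-557 - 4)/9)/478462 = ((1/2)*(1/9)*(-561))*(1/478462) = -187/6*1/478462 = -187/2870772 ≈ -6.5139e-5)
-248573 - V = -248573 - 1*(-187/2870772) = -248573 + 187/2870772 = -713596408169/2870772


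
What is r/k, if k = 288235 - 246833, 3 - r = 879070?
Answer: -879067/41402 ≈ -21.232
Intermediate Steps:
r = -879067 (r = 3 - 1*879070 = 3 - 879070 = -879067)
k = 41402
r/k = -879067/41402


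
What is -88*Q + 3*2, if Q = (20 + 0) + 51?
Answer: -6242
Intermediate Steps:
Q = 71 (Q = 20 + 51 = 71)
-88*Q + 3*2 = -88*71 + 3*2 = -6248 + 6 = -6242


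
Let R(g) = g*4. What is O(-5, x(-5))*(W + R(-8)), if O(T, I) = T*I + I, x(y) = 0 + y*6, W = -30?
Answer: -7440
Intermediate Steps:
x(y) = 6*y (x(y) = 0 + 6*y = 6*y)
O(T, I) = I + I*T (O(T, I) = I*T + I = I + I*T)
R(g) = 4*g
O(-5, x(-5))*(W + R(-8)) = ((6*(-5))*(1 - 5))*(-30 + 4*(-8)) = (-30*(-4))*(-30 - 32) = 120*(-62) = -7440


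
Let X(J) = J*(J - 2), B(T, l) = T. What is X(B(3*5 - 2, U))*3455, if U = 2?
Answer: 494065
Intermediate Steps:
X(J) = J*(-2 + J)
X(B(3*5 - 2, U))*3455 = ((3*5 - 2)*(-2 + (3*5 - 2)))*3455 = ((15 - 2)*(-2 + (15 - 2)))*3455 = (13*(-2 + 13))*3455 = (13*11)*3455 = 143*3455 = 494065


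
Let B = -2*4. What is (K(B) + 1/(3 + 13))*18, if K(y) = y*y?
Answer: 9225/8 ≈ 1153.1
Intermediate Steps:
B = -8
K(y) = y²
(K(B) + 1/(3 + 13))*18 = ((-8)² + 1/(3 + 13))*18 = (64 + 1/16)*18 = (1025/16)*18 = 9225/8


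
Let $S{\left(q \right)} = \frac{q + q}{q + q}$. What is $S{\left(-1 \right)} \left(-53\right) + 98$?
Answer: $45$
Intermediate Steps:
$S{\left(q \right)} = 1$ ($S{\left(q \right)} = \frac{2 q}{2 q} = 2 q \frac{1}{2 q} = 1$)
$S{\left(-1 \right)} \left(-53\right) + 98 = 1 \left(-53\right) + 98 = -53 + 98 = 45$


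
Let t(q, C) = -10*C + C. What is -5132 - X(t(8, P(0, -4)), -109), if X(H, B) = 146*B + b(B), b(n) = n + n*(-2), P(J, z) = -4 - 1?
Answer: 10673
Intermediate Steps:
P(J, z) = -5
t(q, C) = -9*C
b(n) = -n (b(n) = n - 2*n = -n)
X(H, B) = 145*B (X(H, B) = 146*B - B = 145*B)
-5132 - X(t(8, P(0, -4)), -109) = -5132 - 145*(-109) = -5132 - 1*(-15805) = -5132 + 15805 = 10673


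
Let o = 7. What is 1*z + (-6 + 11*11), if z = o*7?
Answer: 164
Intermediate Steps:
z = 49 (z = 7*7 = 49)
1*z + (-6 + 11*11) = 1*49 + (-6 + 11*11) = 49 + (-6 + 121) = 49 + 115 = 164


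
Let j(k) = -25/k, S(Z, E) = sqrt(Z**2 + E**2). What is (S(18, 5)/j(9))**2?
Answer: 28269/625 ≈ 45.230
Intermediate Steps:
S(Z, E) = sqrt(E**2 + Z**2)
(S(18, 5)/j(9))**2 = (sqrt(5**2 + 18**2)/((-25/9)))**2 = (sqrt(25 + 324)/((-25*1/9)))**2 = (sqrt(349)/(-25/9))**2 = (sqrt(349)*(-9/25))**2 = (-9*sqrt(349)/25)**2 = 28269/625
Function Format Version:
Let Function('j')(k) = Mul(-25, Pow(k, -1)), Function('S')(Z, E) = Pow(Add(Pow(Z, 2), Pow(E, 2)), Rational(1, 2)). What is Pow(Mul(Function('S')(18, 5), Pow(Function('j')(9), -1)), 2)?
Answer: Rational(28269, 625) ≈ 45.230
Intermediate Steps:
Function('S')(Z, E) = Pow(Add(Pow(E, 2), Pow(Z, 2)), Rational(1, 2))
Pow(Mul(Function('S')(18, 5), Pow(Function('j')(9), -1)), 2) = Pow(Mul(Pow(Add(Pow(5, 2), Pow(18, 2)), Rational(1, 2)), Pow(Mul(-25, Pow(9, -1)), -1)), 2) = Pow(Mul(Pow(Add(25, 324), Rational(1, 2)), Pow(Mul(-25, Rational(1, 9)), -1)), 2) = Pow(Mul(Pow(349, Rational(1, 2)), Pow(Rational(-25, 9), -1)), 2) = Pow(Mul(Pow(349, Rational(1, 2)), Rational(-9, 25)), 2) = Pow(Mul(Rational(-9, 25), Pow(349, Rational(1, 2))), 2) = Rational(28269, 625)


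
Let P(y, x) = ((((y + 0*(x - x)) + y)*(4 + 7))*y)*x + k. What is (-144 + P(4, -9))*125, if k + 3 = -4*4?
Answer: -416375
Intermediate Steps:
k = -19 (k = -3 - 4*4 = -3 - 16 = -19)
P(y, x) = -19 + 22*x*y**2 (P(y, x) = ((((y + 0*(x - x)) + y)*(4 + 7))*y)*x - 19 = ((((y + 0*0) + y)*11)*y)*x - 19 = ((((y + 0) + y)*11)*y)*x - 19 = (((y + y)*11)*y)*x - 19 = (((2*y)*11)*y)*x - 19 = ((22*y)*y)*x - 19 = (22*y**2)*x - 19 = 22*x*y**2 - 19 = -19 + 22*x*y**2)
(-144 + P(4, -9))*125 = (-144 + (-19 + 22*(-9)*4**2))*125 = (-144 + (-19 + 22*(-9)*16))*125 = (-144 + (-19 - 3168))*125 = (-144 - 3187)*125 = -3331*125 = -416375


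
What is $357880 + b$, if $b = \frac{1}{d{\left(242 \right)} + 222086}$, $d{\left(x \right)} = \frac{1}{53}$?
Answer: $\frac{4212447654973}{11770559} \approx 3.5788 \cdot 10^{5}$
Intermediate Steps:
$d{\left(x \right)} = \frac{1}{53}$
$b = \frac{53}{11770559}$ ($b = \frac{1}{\frac{1}{53} + 222086} = \frac{1}{\frac{11770559}{53}} = \frac{53}{11770559} \approx 4.5028 \cdot 10^{-6}$)
$357880 + b = 357880 + \frac{53}{11770559} = \frac{4212447654973}{11770559}$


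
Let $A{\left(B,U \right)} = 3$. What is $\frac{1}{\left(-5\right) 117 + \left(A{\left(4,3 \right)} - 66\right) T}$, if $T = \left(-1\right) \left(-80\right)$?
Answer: $- \frac{1}{5625} \approx -0.00017778$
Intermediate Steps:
$T = 80$
$\frac{1}{\left(-5\right) 117 + \left(A{\left(4,3 \right)} - 66\right) T} = \frac{1}{\left(-5\right) 117 + \left(3 - 66\right) 80} = \frac{1}{-585 - 5040} = \frac{1}{-5625} = - \frac{1}{5625}$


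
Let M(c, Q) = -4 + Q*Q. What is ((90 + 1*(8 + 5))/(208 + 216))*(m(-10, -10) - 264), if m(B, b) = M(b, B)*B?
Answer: -15759/53 ≈ -297.34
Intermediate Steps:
M(c, Q) = -4 + Q²
m(B, b) = B*(-4 + B²) (m(B, b) = (-4 + B²)*B = B*(-4 + B²))
((90 + 1*(8 + 5))/(208 + 216))*(m(-10, -10) - 264) = ((90 + 1*(8 + 5))/(208 + 216))*(-10*(-4 + (-10)²) - 264) = ((90 + 1*13)/424)*(-10*(-4 + 100) - 264) = ((90 + 13)*(1/424))*(-10*96 - 264) = (103*(1/424))*(-960 - 264) = (103/424)*(-1224) = -15759/53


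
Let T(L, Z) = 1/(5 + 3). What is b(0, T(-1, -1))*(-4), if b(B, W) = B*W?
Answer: 0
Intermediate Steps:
T(L, Z) = ⅛ (T(L, Z) = 1/8 = ⅛)
b(0, T(-1, -1))*(-4) = (0*(⅛))*(-4) = 0*(-4) = 0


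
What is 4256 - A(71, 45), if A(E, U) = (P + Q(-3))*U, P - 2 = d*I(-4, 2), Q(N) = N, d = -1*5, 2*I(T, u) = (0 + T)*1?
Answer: 3851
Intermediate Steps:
I(T, u) = T/2 (I(T, u) = ((0 + T)*1)/2 = (T*1)/2 = T/2)
d = -5
P = 12 (P = 2 - 5*(-4)/2 = 2 - 5*(-2) = 2 + 10 = 12)
A(E, U) = 9*U (A(E, U) = (12 - 3)*U = 9*U)
4256 - A(71, 45) = 4256 - 9*45 = 4256 - 1*405 = 4256 - 405 = 3851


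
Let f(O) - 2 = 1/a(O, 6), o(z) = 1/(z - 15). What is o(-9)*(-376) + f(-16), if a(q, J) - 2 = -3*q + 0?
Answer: 2653/150 ≈ 17.687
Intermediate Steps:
a(q, J) = 2 - 3*q (a(q, J) = 2 + (-3*q + 0) = 2 - 3*q)
o(z) = 1/(-15 + z)
f(O) = 2 + 1/(2 - 3*O)
o(-9)*(-376) + f(-16) = -376/(-15 - 9) + (-5 + 6*(-16))/(-2 + 3*(-16)) = -376/(-24) + (-5 - 96)/(-2 - 48) = -1/24*(-376) - 101/(-50) = 47/3 - 1/50*(-101) = 47/3 + 101/50 = 2653/150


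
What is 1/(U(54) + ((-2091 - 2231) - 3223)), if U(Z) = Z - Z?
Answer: -1/7545 ≈ -0.00013254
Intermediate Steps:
U(Z) = 0
1/(U(54) + ((-2091 - 2231) - 3223)) = 1/(0 + ((-2091 - 2231) - 3223)) = 1/(0 + (-4322 - 3223)) = 1/(0 - 7545) = 1/(-7545) = -1/7545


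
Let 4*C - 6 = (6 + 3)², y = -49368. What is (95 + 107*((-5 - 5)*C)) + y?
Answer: -145091/2 ≈ -72546.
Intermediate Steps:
C = 87/4 (C = 3/2 + (6 + 3)²/4 = 3/2 + (¼)*9² = 3/2 + (¼)*81 = 3/2 + 81/4 = 87/4 ≈ 21.750)
(95 + 107*((-5 - 5)*C)) + y = (95 + 107*((-5 - 5)*(87/4))) - 49368 = (95 + 107*(-10*87/4)) - 49368 = (95 + 107*(-435/2)) - 49368 = (95 - 46545/2) - 49368 = -46355/2 - 49368 = -145091/2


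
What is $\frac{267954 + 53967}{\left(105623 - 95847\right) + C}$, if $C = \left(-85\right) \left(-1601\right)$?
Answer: $\frac{321921}{145861} \approx 2.207$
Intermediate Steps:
$C = 136085$
$\frac{267954 + 53967}{\left(105623 - 95847\right) + C} = \frac{267954 + 53967}{\left(105623 - 95847\right) + 136085} = \frac{321921}{9776 + 136085} = \frac{321921}{145861}$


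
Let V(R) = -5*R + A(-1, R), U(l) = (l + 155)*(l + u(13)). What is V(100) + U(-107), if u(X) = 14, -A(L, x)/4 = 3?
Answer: -4976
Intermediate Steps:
A(L, x) = -12 (A(L, x) = -4*3 = -12)
U(l) = (14 + l)*(155 + l) (U(l) = (l + 155)*(l + 14) = (155 + l)*(14 + l) = (14 + l)*(155 + l))
V(R) = -12 - 5*R (V(R) = -5*R - 12 = -12 - 5*R)
V(100) + U(-107) = (-12 - 5*100) + (2170 + (-107)² + 169*(-107)) = (-12 - 500) + (2170 + 11449 - 18083) = -512 - 4464 = -4976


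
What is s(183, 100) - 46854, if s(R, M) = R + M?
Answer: -46571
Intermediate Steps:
s(R, M) = M + R
s(183, 100) - 46854 = (100 + 183) - 46854 = 283 - 46854 = -46571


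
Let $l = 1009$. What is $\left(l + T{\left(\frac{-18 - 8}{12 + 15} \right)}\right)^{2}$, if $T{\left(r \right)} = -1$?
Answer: $1016064$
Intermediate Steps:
$\left(l + T{\left(\frac{-18 - 8}{12 + 15} \right)}\right)^{2} = \left(1009 - 1\right)^{2} = 1008^{2} = 1016064$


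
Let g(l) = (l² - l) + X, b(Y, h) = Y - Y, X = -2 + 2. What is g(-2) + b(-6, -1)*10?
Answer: 6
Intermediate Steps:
X = 0
b(Y, h) = 0
g(l) = l² - l (g(l) = (l² - l) + 0 = l² - l)
g(-2) + b(-6, -1)*10 = -2*(-1 - 2) + 0*10 = -2*(-3) + 0 = 6 + 0 = 6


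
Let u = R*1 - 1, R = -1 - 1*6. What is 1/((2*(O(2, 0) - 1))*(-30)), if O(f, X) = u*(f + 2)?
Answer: 1/1980 ≈ 0.00050505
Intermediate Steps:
R = -7 (R = -1 - 6 = -7)
u = -8 (u = -7*1 - 1 = -7 - 1 = -8)
O(f, X) = -16 - 8*f (O(f, X) = -8*(f + 2) = -8*(2 + f) = -16 - 8*f)
1/((2*(O(2, 0) - 1))*(-30)) = 1/((2*((-16 - 8*2) - 1))*(-30)) = 1/((2*((-16 - 16) - 1))*(-30)) = 1/((2*(-32 - 1))*(-30)) = 1/((2*(-33))*(-30)) = 1/(-66*(-30)) = 1/1980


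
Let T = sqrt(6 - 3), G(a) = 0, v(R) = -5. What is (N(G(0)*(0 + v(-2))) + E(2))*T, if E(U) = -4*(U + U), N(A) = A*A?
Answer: -16*sqrt(3) ≈ -27.713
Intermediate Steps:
N(A) = A**2
E(U) = -8*U
T = sqrt(3) ≈ 1.7320
(N(G(0)*(0 + v(-2))) + E(2))*T = ((0*(0 - 5))**2 - 8*2)*sqrt(3) = ((0*(-5))**2 - 16)*sqrt(3) = (0**2 - 16)*sqrt(3) = (0 - 16)*sqrt(3) = -16*sqrt(3)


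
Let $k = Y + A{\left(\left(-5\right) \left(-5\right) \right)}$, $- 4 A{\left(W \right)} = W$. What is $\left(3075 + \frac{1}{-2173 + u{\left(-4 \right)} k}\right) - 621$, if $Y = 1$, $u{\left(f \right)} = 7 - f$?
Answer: $\frac{21897038}{8923} \approx 2454.0$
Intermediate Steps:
$A{\left(W \right)} = - \frac{W}{4}$
$k = - \frac{21}{4}$ ($k = 1 - \frac{\left(-5\right) \left(-5\right)}{4} = 1 - \frac{25}{4} = - \frac{21}{4} \approx -5.25$)
$\left(3075 + \frac{1}{-2173 + u{\left(-4 \right)} k}\right) - 621 = \left(3075 + \frac{1}{-2173 + \left(7 - -4\right) \left(- \frac{21}{4}\right)}\right) - 621 = \left(3075 + \frac{1}{-2173 + \left(7 + 4\right) \left(- \frac{21}{4}\right)}\right) - 621 = \left(3075 + \frac{1}{-2173 + 11 \left(- \frac{21}{4}\right)}\right) - 621 = \left(3075 + \frac{1}{-2173 - \frac{231}{4}}\right) - 621 = \left(3075 + \frac{1}{- \frac{8923}{4}}\right) - 621 = \left(3075 - \frac{4}{8923}\right) - 621 = \frac{27438221}{8923} - 621 = \frac{21897038}{8923}$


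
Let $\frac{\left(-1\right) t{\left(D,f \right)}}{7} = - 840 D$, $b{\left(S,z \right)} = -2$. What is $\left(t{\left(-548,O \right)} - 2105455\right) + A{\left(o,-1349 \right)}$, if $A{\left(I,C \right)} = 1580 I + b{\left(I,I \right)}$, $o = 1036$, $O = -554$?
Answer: $-3690817$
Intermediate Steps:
$t{\left(D,f \right)} = 5880 D$ ($t{\left(D,f \right)} = - 7 \left(- 840 D\right) = 5880 D$)
$A{\left(I,C \right)} = -2 + 1580 I$ ($A{\left(I,C \right)} = 1580 I - 2 = -2 + 1580 I$)
$\left(t{\left(-548,O \right)} - 2105455\right) + A{\left(o,-1349 \right)} = \left(5880 \left(-548\right) - 2105455\right) + \left(-2 + 1580 \cdot 1036\right) = \left(-3222240 - 2105455\right) + \left(-2 + 1636880\right) = -5327695 + 1636878 = -3690817$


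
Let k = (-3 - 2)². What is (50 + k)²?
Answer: 5625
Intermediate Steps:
k = 25 (k = (-5)² = 25)
(50 + k)² = (50 + 25)² = 75² = 5625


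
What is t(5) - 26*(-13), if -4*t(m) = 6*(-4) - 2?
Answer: 689/2 ≈ 344.50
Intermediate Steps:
t(m) = 13/2 (t(m) = -(6*(-4) - 2)/4 = -(-24 - 2)/4 = -¼*(-26) = 13/2)
t(5) - 26*(-13) = 13/2 - 26*(-13) = 13/2 + 338 = 689/2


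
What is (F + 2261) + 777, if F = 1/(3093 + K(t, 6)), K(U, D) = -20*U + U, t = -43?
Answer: 11878581/3910 ≈ 3038.0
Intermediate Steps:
K(U, D) = -19*U
F = 1/3910 (F = 1/(3093 - 19*(-43)) = 1/(3093 + 817) = 1/3910 ≈ 0.00025575)
(F + 2261) + 777 = (1/3910 + 2261) + 777 = 8840511/3910 + 777 = 11878581/3910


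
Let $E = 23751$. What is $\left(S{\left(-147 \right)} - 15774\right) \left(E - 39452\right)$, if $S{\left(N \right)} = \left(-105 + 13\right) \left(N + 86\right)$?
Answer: $159553562$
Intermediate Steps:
$S{\left(N \right)} = -7912 - 92 N$ ($S{\left(N \right)} = - 92 \left(86 + N\right) = -7912 - 92 N$)
$\left(S{\left(-147 \right)} - 15774\right) \left(E - 39452\right) = \left(\left(-7912 - -13524\right) - 15774\right) \left(23751 - 39452\right) = \left(\left(-7912 + 13524\right) - 15774\right) \left(-15701\right) = \left(5612 - 15774\right) \left(-15701\right) = \left(-10162\right) \left(-15701\right) = 159553562$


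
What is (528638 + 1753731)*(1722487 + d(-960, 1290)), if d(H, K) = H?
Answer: 3929159857463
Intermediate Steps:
(528638 + 1753731)*(1722487 + d(-960, 1290)) = (528638 + 1753731)*(1722487 - 960) = 2282369*1721527 = 3929159857463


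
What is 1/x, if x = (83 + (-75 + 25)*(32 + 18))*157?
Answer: -1/379469 ≈ -2.6353e-6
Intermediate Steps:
x = -379469 (x = (83 - 50*50)*157 = (83 - 2500)*157 = -2417*157 = -379469)
1/x = 1/(-379469) = -1/379469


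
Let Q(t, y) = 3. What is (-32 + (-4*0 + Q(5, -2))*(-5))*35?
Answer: -1645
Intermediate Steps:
(-32 + (-4*0 + Q(5, -2))*(-5))*35 = (-32 + (-4*0 + 3)*(-5))*35 = (-32 + (0 + 3)*(-5))*35 = (-32 + 3*(-5))*35 = (-32 - 15)*35 = -47*35 = -1645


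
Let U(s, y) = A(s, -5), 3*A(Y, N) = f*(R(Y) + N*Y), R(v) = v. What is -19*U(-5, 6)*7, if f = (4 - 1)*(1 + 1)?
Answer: -5320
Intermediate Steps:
f = 6 (f = 3*2 = 6)
A(Y, N) = 2*Y + 2*N*Y (A(Y, N) = (6*(Y + N*Y))/3 = (6*Y + 6*N*Y)/3 = 2*Y + 2*N*Y)
U(s, y) = -8*s (U(s, y) = 2*s*(1 - 5) = 2*s*(-4) = -8*s)
-19*U(-5, 6)*7 = -(-152)*(-5)*7 = -19*40*7 = -760*7 = -5320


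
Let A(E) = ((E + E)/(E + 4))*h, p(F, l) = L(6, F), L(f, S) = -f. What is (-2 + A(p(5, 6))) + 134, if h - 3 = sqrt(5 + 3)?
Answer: 150 + 12*sqrt(2) ≈ 166.97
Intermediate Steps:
p(F, l) = -6 (p(F, l) = -1*6 = -6)
h = 3 + 2*sqrt(2) (h = 3 + sqrt(5 + 3) = 3 + sqrt(8) = 3 + 2*sqrt(2) ≈ 5.8284)
A(E) = 2*E*(3 + 2*sqrt(2))/(4 + E) (A(E) = ((E + E)/(E + 4))*(3 + 2*sqrt(2)) = ((2*E)/(4 + E))*(3 + 2*sqrt(2)) = (2*E/(4 + E))*(3 + 2*sqrt(2)) = 2*E*(3 + 2*sqrt(2))/(4 + E))
(-2 + A(p(5, 6))) + 134 = (-2 + 2*(-6)*(3 + 2*sqrt(2))/(4 - 6)) + 134 = (-2 + 2*(-6)*(3 + 2*sqrt(2))/(-2)) + 134 = (-2 + 2*(-6)*(-1/2)*(3 + 2*sqrt(2))) + 134 = (-2 + (18 + 12*sqrt(2))) + 134 = (16 + 12*sqrt(2)) + 134 = 150 + 12*sqrt(2)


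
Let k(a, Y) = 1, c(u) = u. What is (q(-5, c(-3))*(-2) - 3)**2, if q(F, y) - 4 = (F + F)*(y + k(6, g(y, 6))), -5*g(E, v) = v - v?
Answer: 2601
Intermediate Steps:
g(E, v) = 0 (g(E, v) = -(v - v)/5 = -1/5*0 = 0)
q(F, y) = 4 + 2*F*(1 + y) (q(F, y) = 4 + (F + F)*(y + 1) = 4 + (2*F)*(1 + y) = 4 + 2*F*(1 + y))
(q(-5, c(-3))*(-2) - 3)**2 = ((4 + 2*(-5) + 2*(-5)*(-3))*(-2) - 3)**2 = ((4 - 10 + 30)*(-2) - 3)**2 = (24*(-2) - 3)**2 = (-48 - 3)**2 = (-51)**2 = 2601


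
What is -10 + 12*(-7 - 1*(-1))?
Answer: -82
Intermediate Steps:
-10 + 12*(-7 - 1*(-1)) = -10 + 12*(-7 + 1) = -10 + 12*(-6) = -10 - 72 = -82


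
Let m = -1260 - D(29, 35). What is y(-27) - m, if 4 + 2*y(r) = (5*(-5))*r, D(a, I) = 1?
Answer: 3193/2 ≈ 1596.5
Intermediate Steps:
y(r) = -2 - 25*r/2 (y(r) = -2 + ((5*(-5))*r)/2 = -2 + (-25*r)/2 = -2 - 25*r/2)
m = -1261 (m = -1260 - 1*1 = -1260 - 1 = -1261)
y(-27) - m = (-2 - 25/2*(-27)) - 1*(-1261) = (-2 + 675/2) + 1261 = 671/2 + 1261 = 3193/2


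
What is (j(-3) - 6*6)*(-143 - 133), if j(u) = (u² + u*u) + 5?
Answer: 3588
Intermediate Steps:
j(u) = 5 + 2*u² (j(u) = (u² + u²) + 5 = 2*u² + 5 = 5 + 2*u²)
(j(-3) - 6*6)*(-143 - 133) = ((5 + 2*(-3)²) - 6*6)*(-143 - 133) = ((5 + 2*9) - 36)*(-276) = ((5 + 18) - 36)*(-276) = (23 - 36)*(-276) = -13*(-276) = 3588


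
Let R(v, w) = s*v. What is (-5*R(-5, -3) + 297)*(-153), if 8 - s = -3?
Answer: -87516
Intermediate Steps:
s = 11 (s = 8 - 1*(-3) = 8 + 3 = 11)
R(v, w) = 11*v
(-5*R(-5, -3) + 297)*(-153) = (-55*(-5) + 297)*(-153) = (-5*(-55) + 297)*(-153) = (275 + 297)*(-153) = 572*(-153) = -87516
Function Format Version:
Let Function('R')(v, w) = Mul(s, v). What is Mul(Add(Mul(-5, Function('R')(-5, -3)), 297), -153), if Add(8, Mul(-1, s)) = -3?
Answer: -87516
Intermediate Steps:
s = 11 (s = Add(8, Mul(-1, -3)) = Add(8, 3) = 11)
Function('R')(v, w) = Mul(11, v)
Mul(Add(Mul(-5, Function('R')(-5, -3)), 297), -153) = Mul(Add(Mul(-5, Mul(11, -5)), 297), -153) = Mul(Add(Mul(-5, -55), 297), -153) = Mul(Add(275, 297), -153) = Mul(572, -153) = -87516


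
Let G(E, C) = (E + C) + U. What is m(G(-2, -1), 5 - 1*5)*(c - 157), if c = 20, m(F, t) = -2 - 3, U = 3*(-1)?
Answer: 685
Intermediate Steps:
U = -3
G(E, C) = -3 + C + E (G(E, C) = (E + C) - 3 = (C + E) - 3 = -3 + C + E)
m(F, t) = -5
m(G(-2, -1), 5 - 1*5)*(c - 157) = -5*(20 - 157) = -5*(-137) = 685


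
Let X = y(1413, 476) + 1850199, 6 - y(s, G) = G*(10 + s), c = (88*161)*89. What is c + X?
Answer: 2433809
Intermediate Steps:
c = 1260952 (c = 14168*89 = 1260952)
y(s, G) = 6 - G*(10 + s)
X = 1172857 (X = (6 - 10*476 - 1*476*1413) + 1850199 = (6 - 4760 - 672588) + 1850199 = -677342 + 1850199 = 1172857)
c + X = 1260952 + 1172857 = 2433809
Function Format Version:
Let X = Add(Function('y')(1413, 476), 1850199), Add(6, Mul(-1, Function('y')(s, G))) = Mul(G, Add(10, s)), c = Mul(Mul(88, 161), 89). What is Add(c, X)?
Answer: 2433809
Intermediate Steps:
c = 1260952 (c = Mul(14168, 89) = 1260952)
Function('y')(s, G) = Add(6, Mul(-1, G, Add(10, s))) (Function('y')(s, G) = Add(6, Mul(-1, Mul(G, Add(10, s)))) = Add(6, Mul(-1, G, Add(10, s))))
X = 1172857 (X = Add(Add(6, Mul(-10, 476), Mul(-1, 476, 1413)), 1850199) = Add(Add(6, -4760, -672588), 1850199) = Add(-677342, 1850199) = 1172857)
Add(c, X) = Add(1260952, 1172857) = 2433809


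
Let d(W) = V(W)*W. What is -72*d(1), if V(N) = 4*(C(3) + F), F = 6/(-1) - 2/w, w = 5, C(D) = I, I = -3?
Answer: 13536/5 ≈ 2707.2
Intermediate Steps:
C(D) = -3
F = -32/5 (F = 6/(-1) - 2/5 = 6*(-1) - 2*⅕ = -6 - ⅖ = -32/5 ≈ -6.4000)
V(N) = -188/5 (V(N) = 4*(-3 - 32/5) = 4*(-47/5) = -188/5)
d(W) = -188*W/5
-72*d(1) = -(-13536)/5 = -72*(-188/5) = 13536/5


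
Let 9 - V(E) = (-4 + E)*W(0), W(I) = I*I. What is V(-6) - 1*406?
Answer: -397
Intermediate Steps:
W(I) = I**2
V(E) = 9 (V(E) = 9 - (-4 + E)*0**2 = 9 - (-4 + E)*0 = 9 - 1*0 = 9 + 0 = 9)
V(-6) - 1*406 = 9 - 1*406 = 9 - 406 = -397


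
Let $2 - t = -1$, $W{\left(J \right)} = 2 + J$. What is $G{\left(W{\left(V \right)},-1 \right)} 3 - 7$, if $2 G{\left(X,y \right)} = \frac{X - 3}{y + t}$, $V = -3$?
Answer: $-10$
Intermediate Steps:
$t = 3$ ($t = 2 - -1 = 2 + 1 = 3$)
$G{\left(X,y \right)} = \frac{-3 + X}{2 \left(3 + y\right)}$ ($G{\left(X,y \right)} = \frac{\left(X - 3\right) \frac{1}{y + 3}}{2} = \frac{\left(-3 + X\right) \frac{1}{3 + y}}{2} = \frac{\frac{1}{3 + y} \left(-3 + X\right)}{2} = \frac{-3 + X}{2 \left(3 + y\right)}$)
$G{\left(W{\left(V \right)},-1 \right)} 3 - 7 = \frac{-3 + \left(2 - 3\right)}{2 \left(3 - 1\right)} 3 - 7 = \frac{-3 - 1}{2 \cdot 2} \cdot 3 - 7 = \frac{1}{2} \cdot \frac{1}{2} \left(-4\right) 3 - 7 = \left(-1\right) 3 - 7 = -3 - 7 = -10$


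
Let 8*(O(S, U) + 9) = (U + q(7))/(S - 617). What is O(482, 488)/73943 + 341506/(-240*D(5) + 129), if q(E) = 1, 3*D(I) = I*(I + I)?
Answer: -9090725309893/103044007080 ≈ -88.222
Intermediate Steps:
D(I) = 2*I²/3 (D(I) = (I*(I + I))/3 = (I*(2*I))/3 = (2*I²)/3 = 2*I²/3)
O(S, U) = -9 + (1 + U)/(8*(-617 + S)) (O(S, U) = -9 + ((U + 1)/(S - 617))/8 = -9 + ((1 + U)/(-617 + S))/8 = -9 + (1 + U)/(8*(-617 + S)))
O(482, 488)/73943 + 341506/(-240*D(5) + 129) = ((44425 + 488 - 72*482)/(8*(-617 + 482)))/73943 + 341506/(-160*5² + 129) = ((⅛)*(44425 + 488 - 34704)/(-135))*(1/73943) + 341506/(-160*25 + 129) = ((⅛)*(-1/135)*10209)*(1/73943) + 341506/(-240*50/3 + 129) = -3403/360*1/73943 + 341506/(-4000 + 129) = -3403/26619480 + 341506/(-3871) = -3403/26619480 + 341506*(-1/3871) = -3403/26619480 - 341506/3871 = -9090725309893/103044007080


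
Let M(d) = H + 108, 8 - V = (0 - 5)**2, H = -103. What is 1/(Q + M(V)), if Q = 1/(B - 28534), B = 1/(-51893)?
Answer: 1480714863/7403522422 ≈ 0.20000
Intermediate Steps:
B = -1/51893 ≈ -1.9270e-5
Q = -51893/1480714863 (Q = 1/(-1/51893 - 28534) = 1/(-1480714863/51893) = -51893/1480714863 ≈ -3.5046e-5)
V = -17 (V = 8 - (0 - 5)**2 = 8 - 1*(-5)**2 = 8 - 1*25 = 8 - 25 = -17)
M(d) = 5 (M(d) = -103 + 108 = 5)
1/(Q + M(V)) = 1/(-51893/1480714863 + 5) = 1/(7403522422/1480714863) = 1480714863/7403522422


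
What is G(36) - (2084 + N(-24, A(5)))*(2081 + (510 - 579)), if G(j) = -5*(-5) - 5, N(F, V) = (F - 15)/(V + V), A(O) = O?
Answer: -20925706/5 ≈ -4.1851e+6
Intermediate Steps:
N(F, V) = (-15 + F)/(2*V) (N(F, V) = (-15 + F)/((2*V)) = (-15 + F)*(1/(2*V)) = (-15 + F)/(2*V))
G(j) = 20 (G(j) = 25 - 5 = 20)
G(36) - (2084 + N(-24, A(5)))*(2081 + (510 - 579)) = 20 - (2084 + (½)*(-15 - 24)/5)*(2081 + (510 - 579)) = 20 - (2084 + (½)*(⅕)*(-39))*(2081 - 69) = 20 - (2084 - 39/10)*2012 = 20 - 20801*2012/10 = 20 - 1*20925806/5 = 20 - 20925806/5 = -20925706/5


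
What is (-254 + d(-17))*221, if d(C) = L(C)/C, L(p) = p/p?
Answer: -56147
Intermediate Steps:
L(p) = 1
d(C) = 1/C
(-254 + d(-17))*221 = (-254 + 1/(-17))*221 = (-254 - 1/17)*221 = -4319/17*221 = -56147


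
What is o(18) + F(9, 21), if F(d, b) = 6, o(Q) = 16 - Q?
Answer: 4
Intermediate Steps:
o(18) + F(9, 21) = (16 - 1*18) + 6 = (16 - 18) + 6 = -2 + 6 = 4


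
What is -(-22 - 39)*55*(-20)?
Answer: -67100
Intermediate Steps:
-(-22 - 39)*55*(-20) = -(-61*55)*(-20) = -(-3355)*(-20) = -1*67100 = -67100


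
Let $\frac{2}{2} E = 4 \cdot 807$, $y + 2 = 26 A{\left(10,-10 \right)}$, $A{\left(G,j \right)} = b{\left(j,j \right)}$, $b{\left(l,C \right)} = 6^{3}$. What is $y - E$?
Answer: $2386$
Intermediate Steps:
$b{\left(l,C \right)} = 216$
$A{\left(G,j \right)} = 216$
$y = 5614$ ($y = -2 + 26 \cdot 216 = -2 + 5616 = 5614$)
$E = 3228$ ($E = 4 \cdot 807 = 3228$)
$y - E = 5614 - 3228 = 2386$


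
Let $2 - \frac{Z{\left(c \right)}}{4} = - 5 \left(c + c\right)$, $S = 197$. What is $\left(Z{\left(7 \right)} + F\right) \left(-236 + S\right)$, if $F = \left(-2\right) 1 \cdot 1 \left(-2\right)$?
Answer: $-11388$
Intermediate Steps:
$Z{\left(c \right)} = 8 + 40 c$ ($Z{\left(c \right)} = 8 - 4 \left(- 5 \left(c + c\right)\right) = 8 - 4 \left(- 5 \cdot 2 c\right) = 8 - 4 \left(- 10 c\right) = 8 + 40 c$)
$F = 4$ ($F = \left(-2\right) \left(-2\right) = 4$)
$\left(Z{\left(7 \right)} + F\right) \left(-236 + S\right) = \left(\left(8 + 40 \cdot 7\right) + 4\right) \left(-236 + 197\right) = \left(\left(8 + 280\right) + 4\right) \left(-39\right) = \left(288 + 4\right) \left(-39\right) = 292 \left(-39\right) = -11388$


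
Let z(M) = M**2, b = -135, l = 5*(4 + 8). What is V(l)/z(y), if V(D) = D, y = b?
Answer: 4/1215 ≈ 0.0032922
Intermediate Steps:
l = 60 (l = 5*12 = 60)
y = -135
V(l)/z(y) = 60/((-135)**2) = 60/18225 = 60*(1/18225) = 4/1215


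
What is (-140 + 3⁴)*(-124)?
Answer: 7316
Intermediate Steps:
(-140 + 3⁴)*(-124) = (-140 + 81)*(-124) = -59*(-124) = 7316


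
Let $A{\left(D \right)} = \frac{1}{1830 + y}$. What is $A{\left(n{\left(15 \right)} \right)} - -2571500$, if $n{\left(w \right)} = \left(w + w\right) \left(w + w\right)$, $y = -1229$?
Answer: $\frac{1545471501}{601} \approx 2.5715 \cdot 10^{6}$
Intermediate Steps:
$n{\left(w \right)} = 4 w^{2}$ ($n{\left(w \right)} = 2 w 2 w = 4 w^{2}$)
$A{\left(D \right)} = \frac{1}{601}$ ($A{\left(D \right)} = \frac{1}{1830 - 1229} = \frac{1}{601}$)
$A{\left(n{\left(15 \right)} \right)} - -2571500 = \frac{1}{601} - -2571500 = \frac{1}{601} + 2571500 = \frac{1545471501}{601}$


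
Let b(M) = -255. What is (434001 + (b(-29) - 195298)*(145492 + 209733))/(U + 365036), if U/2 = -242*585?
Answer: -8683110053/10237 ≈ -8.4821e+5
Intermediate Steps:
U = -283140 (U = 2*(-242*585) = 2*(-141570) = -283140)
(434001 + (b(-29) - 195298)*(145492 + 209733))/(U + 365036) = (434001 + (-255 - 195298)*(145492 + 209733))/(-283140 + 365036) = (434001 - 195553*355225)/81896 = (434001 - 69465314425)*(1/81896) = -69464880424*1/81896 = -8683110053/10237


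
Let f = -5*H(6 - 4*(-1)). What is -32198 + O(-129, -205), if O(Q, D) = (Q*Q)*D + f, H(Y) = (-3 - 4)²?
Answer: -3443848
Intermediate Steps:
H(Y) = 49 (H(Y) = (-7)² = 49)
f = -245 (f = -5*49 = -245)
O(Q, D) = -245 + D*Q² (O(Q, D) = (Q*Q)*D - 245 = Q²*D - 245 = D*Q² - 245 = -245 + D*Q²)
-32198 + O(-129, -205) = -32198 + (-245 - 205*(-129)²) = -32198 + (-245 - 205*16641) = -32198 + (-245 - 3411405) = -32198 - 3411650 = -3443848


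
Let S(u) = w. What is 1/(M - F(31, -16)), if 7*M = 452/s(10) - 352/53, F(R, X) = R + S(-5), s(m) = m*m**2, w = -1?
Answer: -92750/2864511 ≈ -0.032379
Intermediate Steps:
S(u) = -1
s(m) = m**3
F(R, X) = -1 + R (F(R, X) = R - 1 = -1 + R)
M = -82011/92750 (M = (452/(10**3) - 352/53)/7 = (452/1000 - 352*1/53)/7 = (452*(1/1000) - 352/53)/7 = (113/250 - 352/53)/7 = (1/7)*(-82011/13250) = -82011/92750 ≈ -0.88422)
1/(M - F(31, -16)) = 1/(-82011/92750 - (-1 + 31)) = 1/(-82011/92750 - 1*30) = 1/(-82011/92750 - 30) = 1/(-2864511/92750) = -92750/2864511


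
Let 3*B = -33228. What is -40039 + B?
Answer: -51115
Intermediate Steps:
B = -11076 (B = (⅓)*(-33228) = -11076)
-40039 + B = -40039 - 11076 = -51115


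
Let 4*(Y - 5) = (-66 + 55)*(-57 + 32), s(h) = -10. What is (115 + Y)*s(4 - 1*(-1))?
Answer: -3775/2 ≈ -1887.5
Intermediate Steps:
Y = 295/4 (Y = 5 + ((-66 + 55)*(-57 + 32))/4 = 5 + (-11*(-25))/4 = 5 + (¼)*275 = 5 + 275/4 = 295/4 ≈ 73.750)
(115 + Y)*s(4 - 1*(-1)) = (115 + 295/4)*(-10) = (755/4)*(-10) = -3775/2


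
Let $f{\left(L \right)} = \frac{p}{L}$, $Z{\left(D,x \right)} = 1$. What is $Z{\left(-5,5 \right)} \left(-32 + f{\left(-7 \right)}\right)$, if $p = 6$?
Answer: $- \frac{230}{7} \approx -32.857$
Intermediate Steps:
$f{\left(L \right)} = \frac{6}{L}$
$Z{\left(-5,5 \right)} \left(-32 + f{\left(-7 \right)}\right) = 1 \left(-32 + \frac{6}{-7}\right) = 1 \left(-32 + 6 \left(- \frac{1}{7}\right)\right) = 1 \left(-32 - \frac{6}{7}\right) = 1 \left(- \frac{230}{7}\right) = - \frac{230}{7}$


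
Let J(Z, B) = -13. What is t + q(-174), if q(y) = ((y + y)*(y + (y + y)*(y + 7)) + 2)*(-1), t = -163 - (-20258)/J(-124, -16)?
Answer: 262107205/13 ≈ 2.0162e+7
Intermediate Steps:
t = -22377/13 (t = -163 - (-20258)/(-13) = -163 - (-20258)*(-1)/13 = -163 - 1*20258/13 = -163 - 20258/13 = -22377/13 ≈ -1721.3)
q(y) = -2 - 2*y*(y + 2*y*(7 + y)) (q(y) = ((2*y)*(y + (2*y)*(7 + y)) + 2)*(-1) = ((2*y)*(y + 2*y*(7 + y)) + 2)*(-1) = (2*y*(y + 2*y*(7 + y)) + 2)*(-1) = (2 + 2*y*(y + 2*y*(7 + y)))*(-1) = -2 - 2*y*(y + 2*y*(7 + y)))
t + q(-174) = -22377/13 + (-2 - 30*(-174)² - 4*(-174)³) = -22377/13 + (-2 - 30*30276 - 4*(-5268024)) = -22377/13 + (-2 - 908280 + 21072096) = -22377/13 + 20163814 = 262107205/13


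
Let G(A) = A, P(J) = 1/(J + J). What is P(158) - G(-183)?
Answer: 57829/316 ≈ 183.00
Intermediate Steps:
P(J) = 1/(2*J)
P(158) - G(-183) = (1/2)/158 - 1*(-183) = (1/2)*(1/158) + 183 = 1/316 + 183 = 57829/316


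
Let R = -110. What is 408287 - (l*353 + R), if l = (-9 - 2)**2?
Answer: 365684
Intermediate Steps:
l = 121 (l = (-11)**2 = 121)
408287 - (l*353 + R) = 408287 - (121*353 - 110) = 408287 - (42713 - 110) = 408287 - 1*42603 = 408287 - 42603 = 365684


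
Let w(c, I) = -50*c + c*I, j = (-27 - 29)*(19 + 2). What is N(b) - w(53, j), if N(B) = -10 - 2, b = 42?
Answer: 64966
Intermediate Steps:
N(B) = -12
j = -1176 (j = -56*21 = -1176)
w(c, I) = -50*c + I*c
N(b) - w(53, j) = -12 - 53*(-50 - 1176) = -12 - 53*(-1226) = -12 - 1*(-64978) = -12 + 64978 = 64966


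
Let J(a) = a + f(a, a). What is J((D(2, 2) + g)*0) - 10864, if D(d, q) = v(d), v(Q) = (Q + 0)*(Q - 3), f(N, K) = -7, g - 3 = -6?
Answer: -10871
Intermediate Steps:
g = -3 (g = 3 - 6 = -3)
v(Q) = Q*(-3 + Q)
D(d, q) = d*(-3 + d)
J(a) = -7 + a (J(a) = a - 7 = -7 + a)
J((D(2, 2) + g)*0) - 10864 = (-7 + (2*(-3 + 2) - 3)*0) - 10864 = (-7 + (2*(-1) - 3)*0) - 10864 = (-7 + (-2 - 3)*0) - 10864 = (-7 - 5*0) - 10864 = (-7 + 0) - 10864 = -7 - 10864 = -10871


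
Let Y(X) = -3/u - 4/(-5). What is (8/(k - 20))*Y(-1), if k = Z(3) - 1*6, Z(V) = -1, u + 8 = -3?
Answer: -472/1485 ≈ -0.31785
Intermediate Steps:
u = -11 (u = -8 - 3 = -11)
Y(X) = 59/55 (Y(X) = -3/(-11) - 4/(-5) = -3*(-1/11) - 4*(-⅕) = 3/11 + ⅘ = 59/55)
k = -7 (k = -1 - 1*6 = -1 - 6 = -7)
(8/(k - 20))*Y(-1) = (8/(-7 - 20))*(59/55) = (8/(-27))*(59/55) = (8*(-1/27))*(59/55) = -8/27*59/55 = -472/1485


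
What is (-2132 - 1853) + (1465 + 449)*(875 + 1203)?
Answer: 3973307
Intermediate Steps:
(-2132 - 1853) + (1465 + 449)*(875 + 1203) = -3985 + 1914*2078 = -3985 + 3977292 = 3973307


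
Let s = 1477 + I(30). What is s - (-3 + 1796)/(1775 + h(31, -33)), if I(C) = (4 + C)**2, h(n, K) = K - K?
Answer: 4671782/1775 ≈ 2632.0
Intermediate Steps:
h(n, K) = 0
s = 2633 (s = 1477 + (4 + 30)**2 = 1477 + 34**2 = 1477 + 1156 = 2633)
s - (-3 + 1796)/(1775 + h(31, -33)) = 2633 - (-3 + 1796)/(1775 + 0) = 2633 - 1793/1775 = 4671782/1775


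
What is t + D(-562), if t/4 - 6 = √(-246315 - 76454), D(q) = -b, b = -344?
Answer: 368 + 4*I*√322769 ≈ 368.0 + 2272.5*I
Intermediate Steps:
D(q) = 344 (D(q) = -1*(-344) = 344)
t = 24 + 4*I*√322769 (t = 24 + 4*√(-246315 - 76454) = 24 + 4*√(-322769) = 24 + 4*(I*√322769) = 24 + 4*I*√322769 ≈ 24.0 + 2272.5*I)
t + D(-562) = (24 + 4*I*√322769) + 344 = 368 + 4*I*√322769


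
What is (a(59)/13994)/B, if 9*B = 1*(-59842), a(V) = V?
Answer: -531/837428948 ≈ -6.3408e-7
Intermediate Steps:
B = -59842/9 (B = (1*(-59842))/9 = (⅑)*(-59842) = -59842/9 ≈ -6649.1)
(a(59)/13994)/B = (59/13994)/(-59842/9) = (59*(1/13994))*(-9/59842) = (59/13994)*(-9/59842) = -531/837428948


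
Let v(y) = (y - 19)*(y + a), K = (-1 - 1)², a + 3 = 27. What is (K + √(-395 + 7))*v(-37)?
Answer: 2912 + 1456*I*√97 ≈ 2912.0 + 14340.0*I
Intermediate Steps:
a = 24 (a = -3 + 27 = 24)
K = 4 (K = (-2)² = 4)
v(y) = (-19 + y)*(24 + y) (v(y) = (y - 19)*(y + 24) = (-19 + y)*(24 + y))
(K + √(-395 + 7))*v(-37) = (4 + √(-395 + 7))*(-456 + (-37)² + 5*(-37)) = (4 + √(-388))*(-456 + 1369 - 185) = (4 + 2*I*√97)*728 = 2912 + 1456*I*√97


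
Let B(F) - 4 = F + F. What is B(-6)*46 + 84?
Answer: -284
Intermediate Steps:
B(F) = 4 + 2*F (B(F) = 4 + (F + F) = 4 + 2*F)
B(-6)*46 + 84 = (4 + 2*(-6))*46 + 84 = (4 - 12)*46 + 84 = -8*46 + 84 = -368 + 84 = -284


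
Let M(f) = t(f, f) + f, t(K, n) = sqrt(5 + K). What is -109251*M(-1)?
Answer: -109251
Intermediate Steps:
M(f) = f + sqrt(5 + f) (M(f) = sqrt(5 + f) + f = f + sqrt(5 + f))
-109251*M(-1) = -109251*(-1 + sqrt(5 - 1)) = -109251*(-1 + sqrt(4)) = -109251*(-1 + 2) = -109251*1 = -109251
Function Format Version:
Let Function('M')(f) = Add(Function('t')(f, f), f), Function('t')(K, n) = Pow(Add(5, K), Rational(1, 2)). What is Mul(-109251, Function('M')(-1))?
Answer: -109251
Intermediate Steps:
Function('M')(f) = Add(f, Pow(Add(5, f), Rational(1, 2))) (Function('M')(f) = Add(Pow(Add(5, f), Rational(1, 2)), f) = Add(f, Pow(Add(5, f), Rational(1, 2))))
Mul(-109251, Function('M')(-1)) = Mul(-109251, Add(-1, Pow(Add(5, -1), Rational(1, 2)))) = Mul(-109251, Add(-1, Pow(4, Rational(1, 2)))) = Mul(-109251, Add(-1, 2)) = Mul(-109251, 1) = -109251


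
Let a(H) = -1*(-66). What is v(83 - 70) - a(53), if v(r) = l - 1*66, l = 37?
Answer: -95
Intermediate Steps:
v(r) = -29 (v(r) = 37 - 1*66 = 37 - 66 = -29)
a(H) = 66
v(83 - 70) - a(53) = -29 - 1*66 = -29 - 66 = -95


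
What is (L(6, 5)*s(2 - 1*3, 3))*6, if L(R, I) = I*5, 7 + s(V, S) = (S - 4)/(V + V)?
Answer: -975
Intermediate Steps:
s(V, S) = -7 + (-4 + S)/(2*V) (s(V, S) = -7 + (S - 4)/(V + V) = -7 + (-4 + S)/((2*V)) = -7 + (-4 + S)*(1/(2*V)) = -7 + (-4 + S)/(2*V))
L(R, I) = 5*I
(L(6, 5)*s(2 - 1*3, 3))*6 = ((5*5)*((-4 + 3 - 14*(2 - 1*3))/(2*(2 - 1*3))))*6 = (25*((-4 + 3 - 14*(2 - 3))/(2*(2 - 3))))*6 = (25*((½)*(-4 + 3 - 14*(-1))/(-1)))*6 = (25*((½)*(-1)*(-4 + 3 + 14)))*6 = (25*((½)*(-1)*13))*6 = (25*(-13/2))*6 = -325/2*6 = -975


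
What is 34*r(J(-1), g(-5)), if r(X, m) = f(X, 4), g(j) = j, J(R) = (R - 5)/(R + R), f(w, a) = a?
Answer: 136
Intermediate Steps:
J(R) = (-5 + R)/(2*R) (J(R) = (-5 + R)/((2*R)) = (-5 + R)*(1/(2*R)) = (-5 + R)/(2*R))
r(X, m) = 4
34*r(J(-1), g(-5)) = 34*4 = 136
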